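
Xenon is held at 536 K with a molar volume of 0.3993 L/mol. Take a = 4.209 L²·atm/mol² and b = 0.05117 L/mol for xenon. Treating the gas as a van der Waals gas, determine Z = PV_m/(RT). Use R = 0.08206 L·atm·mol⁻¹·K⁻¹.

Z ≈ 0.9073

P = RT/(V_m − b) − a/V_m² = (0.08206)(536)/(0.3993 − 0.05117) − 4.209/(0.3993)²
  = 43.984/0.34813 − 26.399 = 126.34 − 26.399 = 99.94 atm
Z = PV_m/(RT) = (99.94)(0.3993)/((0.08206)(536)) = 39.906/43.984 = 0.9073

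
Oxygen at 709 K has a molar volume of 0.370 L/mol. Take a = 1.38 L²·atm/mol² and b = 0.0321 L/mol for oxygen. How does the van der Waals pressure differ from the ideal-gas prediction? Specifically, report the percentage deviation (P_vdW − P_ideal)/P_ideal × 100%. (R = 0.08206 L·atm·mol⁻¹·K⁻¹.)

3.09 %

Ideal: P_ideal = RT/V_m = (0.08206)(709)/0.370 = 157.245 atm
vdW: P = RT/(V_m − b) − a/V_m² = 58.1805/0.337900 − 1.38/0.136900 = 172.183 − 10.0804 = 162.103 atm
% deviation = (162.103 − 157.245)/157.245 × 100% = 3.09%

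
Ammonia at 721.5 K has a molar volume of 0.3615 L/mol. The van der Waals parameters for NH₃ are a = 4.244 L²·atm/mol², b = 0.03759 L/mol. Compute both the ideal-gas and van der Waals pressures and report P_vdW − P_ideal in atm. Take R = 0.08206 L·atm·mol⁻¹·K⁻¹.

ΔP ≈ -13.47 atm

Ideal: P_ideal = RT/V_m = (0.08206)(721.5)/0.3615 = 163.780 atm
vdW: P = RT/(V_m − b) − a/V_m² = 59.2063/0.323910 − 4.244/0.130682 = 182.786 − 32.4758 = 150.310 atm
ΔP = 150.310 − 163.780 = -13.47 atm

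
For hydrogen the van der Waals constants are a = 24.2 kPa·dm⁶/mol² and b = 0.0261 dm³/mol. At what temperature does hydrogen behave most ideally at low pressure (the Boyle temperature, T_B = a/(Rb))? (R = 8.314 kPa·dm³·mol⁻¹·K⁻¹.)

For a van der Waals gas the second virial coefficient B₂ = b − a/(RT) vanishes at T_B = a/(Rb).
T_B = 24.2/(8.314×0.0261) = 24.2/0.21700 = 111.5 K

T_B ≈ 111.5 K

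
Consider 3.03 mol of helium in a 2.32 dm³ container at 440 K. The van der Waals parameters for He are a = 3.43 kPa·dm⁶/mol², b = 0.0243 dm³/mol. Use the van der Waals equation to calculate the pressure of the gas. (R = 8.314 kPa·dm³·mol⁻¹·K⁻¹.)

P = nRT/(V − nb) − a n²/V²
nRT/(V − nb) = (3.03)(8.314)(440)/(2.32 − 3.03×0.0243) = 11084/2.2464 = 4934.1 kPa
a n²/V² = (3.43)(3.03)²/(2.32)² = 5.8506 kPa
P = 4934.1 − 5.8506 = 4928 kPa

P ≈ 4928 kPa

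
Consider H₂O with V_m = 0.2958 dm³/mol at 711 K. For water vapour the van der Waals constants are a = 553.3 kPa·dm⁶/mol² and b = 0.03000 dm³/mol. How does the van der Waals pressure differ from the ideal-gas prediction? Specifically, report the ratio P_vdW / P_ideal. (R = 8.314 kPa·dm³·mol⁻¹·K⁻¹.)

Ideal: P_ideal = RT/V_m = (8.314)(711)/0.2958 = 19984.0 kPa
vdW: P = RT/(V_m − b) − a/V_m² = 5911.25/0.265800 − 553.3/0.0874976 = 22239.5 − 6323.60 = 15915.9 kPa
Ratio = 15915.9/19984.0 = 0.7964

P_vdW / P_ideal ≈ 0.7964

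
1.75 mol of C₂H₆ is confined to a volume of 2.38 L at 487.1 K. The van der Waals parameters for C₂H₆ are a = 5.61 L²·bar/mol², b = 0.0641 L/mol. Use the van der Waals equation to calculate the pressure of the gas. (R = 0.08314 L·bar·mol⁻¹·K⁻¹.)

P ≈ 28.22 bar

P = nRT/(V − nb) − a n²/V²
nRT/(V − nb) = (1.75)(0.08314)(487.1)/(2.38 − 1.75×0.0641) = 70.871/2.2678 = 31.251 bar
a n²/V² = (5.61)(1.75)²/(2.38)² = 3.0331 bar
P = 31.251 − 3.0331 = 28.22 bar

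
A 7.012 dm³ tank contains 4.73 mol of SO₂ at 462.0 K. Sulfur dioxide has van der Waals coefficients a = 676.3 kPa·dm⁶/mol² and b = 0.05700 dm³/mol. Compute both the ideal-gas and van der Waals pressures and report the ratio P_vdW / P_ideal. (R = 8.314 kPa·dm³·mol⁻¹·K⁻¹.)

P_vdW / P_ideal ≈ 0.9212

Ideal: P_ideal = nRT/V = (4.73)(8.314)(462.0)/7.012 = 2591.02 kPa
vdW: P = nRT/(V − nb) − a n²/V² = 18168.3/6.74239 − 15130.8/49.1681 = 2694.64 − 307.736 = 2386.90 kPa
Ratio = 2386.90/2591.02 = 0.9212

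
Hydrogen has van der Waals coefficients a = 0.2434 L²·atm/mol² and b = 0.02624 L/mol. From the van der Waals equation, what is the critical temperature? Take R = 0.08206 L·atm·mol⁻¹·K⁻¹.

T_c ≈ 33.49 K

For a van der Waals gas, T_c = 8a/(27Rb).
T_c = 8×0.2434/(27×0.08206×0.02624) = 1.9472/0.058138 = 33.49 K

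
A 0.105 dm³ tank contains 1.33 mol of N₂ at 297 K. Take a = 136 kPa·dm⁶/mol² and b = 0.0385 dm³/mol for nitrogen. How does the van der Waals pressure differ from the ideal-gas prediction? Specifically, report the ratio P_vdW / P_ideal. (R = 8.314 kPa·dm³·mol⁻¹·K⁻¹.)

P_vdW / P_ideal ≈ 1.254

Ideal: P_ideal = nRT/V = (1.33)(8.314)(297)/0.105 = 31277.3 kPa
vdW: P = nRT/(V − nb) − a n²/V² = 3284.11/0.0537950 − 240.570/0.0110250 = 61048.6 − 21820.4 = 39228.2 kPa
Ratio = 39228.2/31277.3 = 1.254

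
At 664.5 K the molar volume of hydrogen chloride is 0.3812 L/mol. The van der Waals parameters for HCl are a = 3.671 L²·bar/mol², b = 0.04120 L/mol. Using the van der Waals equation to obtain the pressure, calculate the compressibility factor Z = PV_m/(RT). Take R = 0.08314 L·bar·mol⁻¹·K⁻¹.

P = RT/(V_m − b) − a/V_m² = (0.08314)(664.5)/(0.3812 − 0.04120) − 3.671/(0.3812)²
  = 55.247/0.34000 − 25.263 = 162.49 − 25.263 = 137.23 bar
Z = PV_m/(RT) = (137.23)(0.3812)/((0.08314)(664.5)) = 52.312/55.247 = 0.9469

Z ≈ 0.9469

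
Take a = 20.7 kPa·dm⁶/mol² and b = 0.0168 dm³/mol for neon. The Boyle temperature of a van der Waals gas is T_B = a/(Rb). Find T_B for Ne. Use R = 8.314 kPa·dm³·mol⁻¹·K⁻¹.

T_B ≈ 148.2 K

For a van der Waals gas the second virial coefficient B₂ = b − a/(RT) vanishes at T_B = a/(Rb).
T_B = 20.7/(8.314×0.0168) = 20.7/0.13968 = 148.2 K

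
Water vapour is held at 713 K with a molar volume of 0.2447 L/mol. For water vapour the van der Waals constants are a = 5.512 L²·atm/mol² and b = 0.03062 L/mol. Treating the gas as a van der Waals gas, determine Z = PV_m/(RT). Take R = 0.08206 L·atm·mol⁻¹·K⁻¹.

Z ≈ 0.7580

P = RT/(V_m − b) − a/V_m² = (0.08206)(713)/(0.2447 − 0.03062) − 5.512/(0.2447)²
  = 58.509/0.21408 − 92.054 = 273.30 − 92.054 = 181.25 atm
Z = PV_m/(RT) = (181.25)(0.2447)/((0.08206)(713)) = 44.352/58.509 = 0.7580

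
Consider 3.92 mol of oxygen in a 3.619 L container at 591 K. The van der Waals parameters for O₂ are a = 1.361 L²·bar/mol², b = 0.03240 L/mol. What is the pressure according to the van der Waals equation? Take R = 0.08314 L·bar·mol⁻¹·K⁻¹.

P = nRT/(V − nb) − a n²/V²
nRT/(V − nb) = (3.92)(0.08314)(591)/(3.619 − 3.92×0.03240) = 192.61/3.4920 = 55.158 bar
a n²/V² = (1.361)(3.92)²/(3.619)² = 1.5968 bar
P = 55.158 − 1.5968 = 53.56 bar

P ≈ 53.56 bar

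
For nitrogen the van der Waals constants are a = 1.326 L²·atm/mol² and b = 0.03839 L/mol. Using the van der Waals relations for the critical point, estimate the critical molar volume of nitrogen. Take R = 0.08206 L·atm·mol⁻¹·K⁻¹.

For a van der Waals gas, V_m,c = 3b.
V_m,c = 3×0.03839 = 0.1152 L/mol

V_m,c ≈ 0.1152 L/mol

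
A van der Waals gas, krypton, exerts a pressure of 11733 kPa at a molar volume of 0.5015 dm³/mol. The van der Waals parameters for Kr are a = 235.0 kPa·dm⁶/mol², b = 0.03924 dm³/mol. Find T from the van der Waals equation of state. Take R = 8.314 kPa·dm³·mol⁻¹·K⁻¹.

T ≈ 704.3 K

T = (P + a/V_m²)(V_m − b)/R
P + a/V_m² = 11733 + 235.0/(0.5015)² = 12667 kPa
V_m − b = 0.5015 − 0.03924 = 0.46226 dm³/mol
T = (12667)(0.46226)/8.314 = 704.3 K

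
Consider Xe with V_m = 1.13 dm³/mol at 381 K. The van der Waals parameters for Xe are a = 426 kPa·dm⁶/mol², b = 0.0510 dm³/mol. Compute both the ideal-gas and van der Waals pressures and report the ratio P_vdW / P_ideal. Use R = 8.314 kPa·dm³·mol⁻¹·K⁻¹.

Ideal: P_ideal = RT/V_m = (8.314)(381)/1.13 = 2803.22 kPa
vdW: P = RT/(V_m − b) − a/V_m² = 3167.63/1.07900 − 426/1.27690 = 2935.71 − 333.620 = 2602.09 kPa
Ratio = 2602.09/2803.22 = 0.9283

P_vdW / P_ideal ≈ 0.9283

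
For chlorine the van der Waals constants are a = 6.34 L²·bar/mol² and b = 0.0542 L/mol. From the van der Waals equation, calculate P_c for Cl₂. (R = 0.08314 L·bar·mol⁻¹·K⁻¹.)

P_c ≈ 79.93 bar

For a van der Waals gas, P_c = a/(27b²).
P_c = 6.34/(27×(0.0542)²) = 6.34/0.079316 = 79.93 bar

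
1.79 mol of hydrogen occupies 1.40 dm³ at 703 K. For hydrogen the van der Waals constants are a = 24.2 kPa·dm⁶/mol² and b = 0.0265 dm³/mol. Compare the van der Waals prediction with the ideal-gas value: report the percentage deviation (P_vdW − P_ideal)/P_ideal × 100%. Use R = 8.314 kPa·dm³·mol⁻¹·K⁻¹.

Ideal: P_ideal = nRT/V = (1.79)(8.314)(703)/1.40 = 7472.92 kPa
vdW: P = nRT/(V − nb) − a n²/V² = 10462.1/1.35257 − 77.5392/1.96000 = 7734.98 − 39.5608 = 7695.42 kPa
% deviation = (7695.42 − 7472.92)/7472.92 × 100% = 2.98%

2.98 %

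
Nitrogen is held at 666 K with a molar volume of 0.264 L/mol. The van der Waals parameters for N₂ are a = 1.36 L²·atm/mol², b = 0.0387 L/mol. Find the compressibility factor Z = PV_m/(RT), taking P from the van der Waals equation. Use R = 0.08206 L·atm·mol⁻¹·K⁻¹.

Z ≈ 1.078

P = RT/(V_m − b) − a/V_m² = (0.08206)(666)/(0.264 − 0.0387) − 1.36/(0.264)²
  = 54.652/0.22530 − 19.513 = 242.57 − 19.513 = 223.06 atm
Z = PV_m/(RT) = (223.06)(0.264)/((0.08206)(666)) = 58.888/54.652 = 1.078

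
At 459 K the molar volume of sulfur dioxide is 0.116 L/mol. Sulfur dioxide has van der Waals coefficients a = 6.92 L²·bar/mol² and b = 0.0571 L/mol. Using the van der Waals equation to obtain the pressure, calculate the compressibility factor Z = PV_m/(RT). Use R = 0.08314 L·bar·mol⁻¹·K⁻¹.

P = RT/(V_m − b) − a/V_m² = (0.08314)(459)/(0.116 − 0.0571) − 6.92/(0.116)²
  = 38.161/0.058900 − 514.27 = 647.89 − 514.27 = 133.62 bar
Z = PV_m/(RT) = (133.62)(0.116)/((0.08314)(459)) = 15.500/38.161 = 0.4062

Z ≈ 0.4062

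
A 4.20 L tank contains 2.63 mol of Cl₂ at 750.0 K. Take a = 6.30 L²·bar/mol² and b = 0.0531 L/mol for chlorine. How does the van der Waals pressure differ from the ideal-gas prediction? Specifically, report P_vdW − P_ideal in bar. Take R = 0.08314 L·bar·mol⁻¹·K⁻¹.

Ideal: P_ideal = nRT/V = (2.63)(0.08314)(750.0)/4.20 = 39.0461 bar
vdW: P = nRT/(V − nb) − a n²/V² = 163.994/4.06035 − 43.5765/17.6400 = 40.3891 − 2.47032 = 37.9188 bar
ΔP = 37.9188 − 39.0461 = -1.127 bar

ΔP ≈ -1.127 bar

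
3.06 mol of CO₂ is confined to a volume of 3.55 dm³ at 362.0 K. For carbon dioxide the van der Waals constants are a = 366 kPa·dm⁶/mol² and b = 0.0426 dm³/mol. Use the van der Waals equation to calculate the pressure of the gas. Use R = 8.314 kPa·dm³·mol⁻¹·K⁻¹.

P ≈ 2421 kPa

P = nRT/(V − nb) − a n²/V²
nRT/(V − nb) = (3.06)(8.314)(362.0)/(3.55 − 3.06×0.0426) = 9209.6/3.4196 = 2693.2 kPa
a n²/V² = (366)(3.06)²/(3.55)² = 271.94 kPa
P = 2693.2 − 271.94 = 2421 kPa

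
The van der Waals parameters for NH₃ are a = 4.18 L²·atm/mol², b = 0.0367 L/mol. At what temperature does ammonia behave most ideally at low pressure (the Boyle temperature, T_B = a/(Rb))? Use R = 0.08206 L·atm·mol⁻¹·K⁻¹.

For a van der Waals gas the second virial coefficient B₂ = b − a/(RT) vanishes at T_B = a/(Rb).
T_B = 4.18/(0.08206×0.0367) = 4.18/0.0030116 = 1388 K

T_B ≈ 1388 K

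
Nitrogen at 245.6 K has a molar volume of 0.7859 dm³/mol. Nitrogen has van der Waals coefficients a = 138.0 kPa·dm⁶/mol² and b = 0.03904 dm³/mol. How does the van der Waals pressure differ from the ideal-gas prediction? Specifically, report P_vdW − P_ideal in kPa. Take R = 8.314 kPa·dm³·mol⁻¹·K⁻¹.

ΔP ≈ -87.6 kPa

Ideal: P_ideal = RT/V_m = (8.314)(245.6)/0.7859 = 2598.19 kPa
vdW: P = RT/(V_m − b) − a/V_m² = 2041.92/0.746860 − 138.0/0.617639 = 2734.01 − 223.431 = 2510.58 kPa
ΔP = 2510.58 − 2598.19 = -87.6 kPa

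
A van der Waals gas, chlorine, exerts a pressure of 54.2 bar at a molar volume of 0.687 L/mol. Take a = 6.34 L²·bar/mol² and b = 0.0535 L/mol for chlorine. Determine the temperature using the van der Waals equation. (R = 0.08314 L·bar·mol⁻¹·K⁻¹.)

T ≈ 515.3 K

T = (P + a/V_m²)(V_m − b)/R
P + a/V_m² = 54.2 + 6.34/(0.687)² = 67.633 bar
V_m − b = 0.687 − 0.0535 = 0.63350 L/mol
T = (67.633)(0.63350)/0.08314 = 515.3 K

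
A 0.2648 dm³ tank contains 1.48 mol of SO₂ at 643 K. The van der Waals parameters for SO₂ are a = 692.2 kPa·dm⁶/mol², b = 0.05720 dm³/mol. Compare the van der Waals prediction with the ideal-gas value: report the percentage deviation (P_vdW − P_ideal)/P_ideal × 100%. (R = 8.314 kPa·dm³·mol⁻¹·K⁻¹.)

-25.38 %

Ideal: P_ideal = nRT/V = (1.48)(8.314)(643)/0.2648 = 29878.9 kPa
vdW: P = nRT/(V − nb) − a n²/V² = 7911.93/0.180144 − 1516.19/0.0701190 = 43920.0 − 21623.1 = 22296.9 kPa
% deviation = (22296.9 − 29878.9)/29878.9 × 100% = -25.38%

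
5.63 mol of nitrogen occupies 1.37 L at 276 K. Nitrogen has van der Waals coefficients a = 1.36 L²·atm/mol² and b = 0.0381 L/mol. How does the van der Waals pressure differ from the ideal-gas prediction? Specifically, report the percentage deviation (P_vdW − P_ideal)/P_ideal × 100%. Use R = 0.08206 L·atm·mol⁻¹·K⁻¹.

Ideal: P_ideal = nRT/V = (5.63)(0.08206)(276)/1.37 = 93.0740 atm
vdW: P = nRT/(V − nb) − a n²/V² = 127.511/1.15550 − 43.1078/1.87690 = 110.351 − 22.9676 = 87.383 atm
% deviation = (87.383 − 93.0740)/93.0740 × 100% = -6.11%

-6.11 %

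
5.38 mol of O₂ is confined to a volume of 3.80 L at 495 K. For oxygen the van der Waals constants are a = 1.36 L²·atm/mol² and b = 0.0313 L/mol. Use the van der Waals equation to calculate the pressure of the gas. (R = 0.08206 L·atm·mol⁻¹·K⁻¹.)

P = nRT/(V − nb) − a n²/V²
nRT/(V − nb) = (5.38)(0.08206)(495)/(3.80 − 5.38×0.0313) = 218.53/3.6316 = 60.175 atm
a n²/V² = (1.36)(5.38)²/(3.80)² = 2.7261 atm
P = 60.175 − 2.7261 = 57.45 atm

P ≈ 57.45 atm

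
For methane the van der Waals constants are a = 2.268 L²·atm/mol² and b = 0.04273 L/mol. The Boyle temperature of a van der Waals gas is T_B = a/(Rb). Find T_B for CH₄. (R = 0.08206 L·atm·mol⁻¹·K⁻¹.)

For a van der Waals gas the second virial coefficient B₂ = b − a/(RT) vanishes at T_B = a/(Rb).
T_B = 2.268/(0.08206×0.04273) = 2.268/0.0035064 = 646.8 K

T_B ≈ 646.8 K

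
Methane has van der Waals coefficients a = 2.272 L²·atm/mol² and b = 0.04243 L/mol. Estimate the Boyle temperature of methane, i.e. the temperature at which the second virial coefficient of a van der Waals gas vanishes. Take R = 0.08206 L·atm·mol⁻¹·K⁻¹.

For a van der Waals gas the second virial coefficient B₂ = b − a/(RT) vanishes at T_B = a/(Rb).
T_B = 2.272/(0.08206×0.04243) = 2.272/0.0034818 = 652.5 K

T_B ≈ 652.5 K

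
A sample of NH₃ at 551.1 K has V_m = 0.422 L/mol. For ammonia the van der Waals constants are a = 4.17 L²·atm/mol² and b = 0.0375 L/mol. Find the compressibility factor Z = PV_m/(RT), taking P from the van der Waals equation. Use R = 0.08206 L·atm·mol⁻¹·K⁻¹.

Z ≈ 0.8790

P = RT/(V_m − b) − a/V_m² = (0.08206)(551.1)/(0.422 − 0.0375) − 4.17/(0.422)²
  = 45.223/0.38450 − 23.416 = 117.62 − 23.416 = 94.20 atm
Z = PV_m/(RT) = (94.20)(0.422)/((0.08206)(551.1)) = 39.752/45.223 = 0.8790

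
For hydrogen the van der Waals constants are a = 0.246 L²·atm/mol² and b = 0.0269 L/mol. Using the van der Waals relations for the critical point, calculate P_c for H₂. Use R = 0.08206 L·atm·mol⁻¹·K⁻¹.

P_c ≈ 12.59 atm

For a van der Waals gas, P_c = a/(27b²).
P_c = 0.246/(27×(0.0269)²) = 0.246/0.019537 = 12.59 atm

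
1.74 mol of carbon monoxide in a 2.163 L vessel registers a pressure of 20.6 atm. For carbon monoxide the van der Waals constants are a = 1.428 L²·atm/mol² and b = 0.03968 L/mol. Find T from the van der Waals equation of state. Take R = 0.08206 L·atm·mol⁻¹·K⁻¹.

T ≈ 315.7 K

T = (P + a n²/V²)(V − nb)/(nR)
P + a n²/V² = 20.6 + (1.428)(1.74)²/(2.163)² = 21.524 atm
V − nb = 2.163 − (1.74)(0.03968) = 2.0940 L
T = (21.524)(2.0940)/((1.74)(0.08206)) = 315.7 K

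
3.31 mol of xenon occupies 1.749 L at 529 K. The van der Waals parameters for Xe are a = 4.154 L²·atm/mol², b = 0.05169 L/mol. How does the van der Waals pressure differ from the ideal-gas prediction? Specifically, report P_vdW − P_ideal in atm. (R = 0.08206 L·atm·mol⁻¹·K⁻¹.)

Ideal: P_ideal = nRT/V = (3.31)(0.08206)(529)/1.749 = 82.1534 atm
vdW: P = nRT/(V − nb) − a n²/V² = 143.686/1.57791 − 45.5116/3.05900 = 91.0610 − 14.8779 = 76.1831 atm
ΔP = 76.1831 − 82.1534 = -5.970 atm

ΔP ≈ -5.970 atm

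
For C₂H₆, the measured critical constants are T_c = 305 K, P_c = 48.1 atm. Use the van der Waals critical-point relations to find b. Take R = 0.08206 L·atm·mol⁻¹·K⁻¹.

From T_c = 8a/(27Rb) and P_c = a/(27b²): b = R T_c/(8 P_c).
b = (0.08206)(305)/(8×48.1) = 25.028/384.80 = 0.06504 L/mol

b ≈ 0.06504 L/mol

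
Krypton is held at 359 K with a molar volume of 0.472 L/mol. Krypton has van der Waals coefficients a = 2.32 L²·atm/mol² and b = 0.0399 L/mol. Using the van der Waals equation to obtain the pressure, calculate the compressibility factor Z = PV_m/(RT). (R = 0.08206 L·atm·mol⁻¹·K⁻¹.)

Z ≈ 0.9255

P = RT/(V_m − b) − a/V_m² = (0.08206)(359)/(0.472 − 0.0399) − 2.32/(0.472)²
  = 29.460/0.43210 − 10.414 = 68.179 − 10.414 = 57.765 atm
Z = PV_m/(RT) = (57.765)(0.472)/((0.08206)(359)) = 27.265/29.460 = 0.9255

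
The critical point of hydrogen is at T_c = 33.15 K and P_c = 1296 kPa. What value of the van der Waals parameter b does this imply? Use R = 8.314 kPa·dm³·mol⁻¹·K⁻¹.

b ≈ 0.02658 dm³/mol

From T_c = 8a/(27Rb) and P_c = a/(27b²): b = R T_c/(8 P_c).
b = (8.314)(33.15)/(8×1296) = 275.61/10368 = 0.02658 dm³/mol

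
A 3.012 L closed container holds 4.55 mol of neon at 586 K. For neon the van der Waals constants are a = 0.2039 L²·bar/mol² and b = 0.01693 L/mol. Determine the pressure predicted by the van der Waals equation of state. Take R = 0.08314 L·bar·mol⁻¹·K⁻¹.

P = nRT/(V − nb) − a n²/V²
nRT/(V − nb) = (4.55)(0.08314)(586)/(3.012 − 4.55×0.01693) = 221.68/2.9350 = 75.530 bar
a n²/V² = (0.2039)(4.55)²/(3.012)² = 0.46530 bar
P = 75.530 − 0.46530 = 75.06 bar

P ≈ 75.06 bar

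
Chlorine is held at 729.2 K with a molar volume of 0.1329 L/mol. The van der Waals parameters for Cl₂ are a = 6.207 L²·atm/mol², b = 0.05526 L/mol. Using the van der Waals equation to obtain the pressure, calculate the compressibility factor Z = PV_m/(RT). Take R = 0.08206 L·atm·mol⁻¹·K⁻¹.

Z ≈ 0.9312

P = RT/(V_m − b) − a/V_m² = (0.08206)(729.2)/(0.1329 − 0.05526) − 6.207/(0.1329)²
  = 59.838/0.077640 − 351.42 = 770.71 − 351.42 = 419.29 atm
Z = PV_m/(RT) = (419.29)(0.1329)/((0.08206)(729.2)) = 55.724/59.838 = 0.9312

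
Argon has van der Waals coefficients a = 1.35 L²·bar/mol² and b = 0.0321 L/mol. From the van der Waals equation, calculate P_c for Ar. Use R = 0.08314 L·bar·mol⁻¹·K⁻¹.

For a van der Waals gas, P_c = a/(27b²).
P_c = 1.35/(27×(0.0321)²) = 1.35/0.027821 = 48.52 bar

P_c ≈ 48.52 bar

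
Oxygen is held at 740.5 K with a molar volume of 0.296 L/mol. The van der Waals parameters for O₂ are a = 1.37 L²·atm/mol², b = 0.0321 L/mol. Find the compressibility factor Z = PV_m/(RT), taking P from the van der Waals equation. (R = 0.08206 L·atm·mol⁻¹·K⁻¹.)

P = RT/(V_m − b) − a/V_m² = (0.08206)(740.5)/(0.296 − 0.0321) − 1.37/(0.296)²
  = 60.765/0.26390 − 15.636 = 230.26 − 15.636 = 214.62 atm
Z = PV_m/(RT) = (214.62)(0.296)/((0.08206)(740.5)) = 63.528/60.765 = 1.045

Z ≈ 1.045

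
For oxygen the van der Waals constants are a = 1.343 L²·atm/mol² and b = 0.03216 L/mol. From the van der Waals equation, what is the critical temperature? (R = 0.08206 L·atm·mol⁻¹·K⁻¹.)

T_c ≈ 150.8 K

For a van der Waals gas, T_c = 8a/(27Rb).
T_c = 8×1.343/(27×0.08206×0.03216) = 10.744/0.071254 = 150.8 K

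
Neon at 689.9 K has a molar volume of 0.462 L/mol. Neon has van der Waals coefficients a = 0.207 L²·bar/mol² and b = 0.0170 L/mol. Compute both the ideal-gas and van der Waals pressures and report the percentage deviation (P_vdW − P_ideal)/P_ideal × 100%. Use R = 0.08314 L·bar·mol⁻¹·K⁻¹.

3.04 %

Ideal: P_ideal = RT/V_m = (0.08314)(689.9)/0.462 = 124.152 bar
vdW: P = RT/(V_m − b) − a/V_m² = 57.3583/0.445000 − 0.207/0.213444 = 128.895 − 0.969809 = 127.925 bar
% deviation = (127.925 − 124.152)/124.152 × 100% = 3.04%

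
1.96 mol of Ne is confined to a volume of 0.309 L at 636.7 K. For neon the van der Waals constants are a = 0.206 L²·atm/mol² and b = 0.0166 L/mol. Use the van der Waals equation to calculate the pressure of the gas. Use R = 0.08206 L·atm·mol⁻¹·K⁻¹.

P ≈ 362.1 atm

P = nRT/(V − nb) − a n²/V²
nRT/(V − nb) = (1.96)(0.08206)(636.7)/(0.309 − 1.96×0.0166) = 102.41/0.27646 = 370.43 atm
a n²/V² = (0.206)(1.96)²/(0.309)² = 8.2882 atm
P = 370.43 − 8.2882 = 362.1 atm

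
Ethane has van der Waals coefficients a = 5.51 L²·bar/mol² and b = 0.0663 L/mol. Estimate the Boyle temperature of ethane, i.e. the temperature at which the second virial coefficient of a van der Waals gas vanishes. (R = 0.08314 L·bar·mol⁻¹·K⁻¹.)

T_B ≈ 999.6 K

For a van der Waals gas the second virial coefficient B₂ = b − a/(RT) vanishes at T_B = a/(Rb).
T_B = 5.51/(0.08314×0.0663) = 5.51/0.0055122 = 999.6 K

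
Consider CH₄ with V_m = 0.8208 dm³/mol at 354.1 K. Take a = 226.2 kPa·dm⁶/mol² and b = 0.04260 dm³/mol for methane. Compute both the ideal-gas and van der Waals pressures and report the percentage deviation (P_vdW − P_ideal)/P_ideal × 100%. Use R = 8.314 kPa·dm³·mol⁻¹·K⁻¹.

-3.89 %

Ideal: P_ideal = RT/V_m = (8.314)(354.1)/0.8208 = 3586.73 kPa
vdW: P = RT/(V_m − b) − a/V_m² = 2943.99/0.778200 − 226.2/0.673713 = 3783.08 − 335.751 = 3447.33 kPa
% deviation = (3447.33 − 3586.73)/3586.73 × 100% = -3.89%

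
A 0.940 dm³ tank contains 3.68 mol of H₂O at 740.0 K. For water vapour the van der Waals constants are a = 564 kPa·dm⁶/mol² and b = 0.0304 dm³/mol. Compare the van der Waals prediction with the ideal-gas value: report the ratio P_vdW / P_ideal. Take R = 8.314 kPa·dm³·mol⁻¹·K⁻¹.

Ideal: P_ideal = nRT/V = (3.68)(8.314)(740.0)/0.940 = 24085.8 kPa
vdW: P = nRT/(V − nb) − a n²/V² = 22640.7/0.828128 − 7637.91/0.883600 = 27339.6 − 8644.08 = 18695.5 kPa
Ratio = 18695.5/24085.8 = 0.7762

P_vdW / P_ideal ≈ 0.7762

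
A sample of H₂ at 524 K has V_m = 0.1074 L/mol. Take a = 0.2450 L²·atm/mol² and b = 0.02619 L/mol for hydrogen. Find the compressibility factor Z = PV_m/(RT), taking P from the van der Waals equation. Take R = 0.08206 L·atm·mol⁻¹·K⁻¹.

P = RT/(V_m − b) − a/V_m² = (0.08206)(524)/(0.1074 − 0.02619) − 0.2450/(0.1074)²
  = 42.999/0.081210 − 21.240 = 529.48 − 21.240 = 508.24 atm
Z = PV_m/(RT) = (508.24)(0.1074)/((0.08206)(524)) = 54.585/42.999 = 1.269

Z ≈ 1.269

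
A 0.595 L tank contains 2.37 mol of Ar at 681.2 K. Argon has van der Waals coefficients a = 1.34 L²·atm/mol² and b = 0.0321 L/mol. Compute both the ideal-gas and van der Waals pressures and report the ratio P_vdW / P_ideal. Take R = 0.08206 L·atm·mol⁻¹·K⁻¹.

P_vdW / P_ideal ≈ 1.051

Ideal: P_ideal = nRT/V = (2.37)(0.08206)(681.2)/0.595 = 222.658 atm
vdW: P = nRT/(V − nb) − a n²/V² = 132.481/0.518923 − 7.52665/0.354025 = 255.300 − 21.2602 = 234.040 atm
Ratio = 234.040/222.658 = 1.051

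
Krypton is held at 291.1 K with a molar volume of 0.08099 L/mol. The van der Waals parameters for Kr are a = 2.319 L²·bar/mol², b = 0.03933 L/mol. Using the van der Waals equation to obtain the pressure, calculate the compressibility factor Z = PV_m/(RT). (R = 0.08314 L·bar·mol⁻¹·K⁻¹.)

P = RT/(V_m − b) − a/V_m² = (0.08314)(291.1)/(0.08099 − 0.03933) − 2.319/(0.08099)²
  = 24.202/0.041660 − 353.54 = 580.94 − 353.54 = 227.40 bar
Z = PV_m/(RT) = (227.40)(0.08099)/((0.08314)(291.1)) = 18.417/24.202 = 0.7610

Z ≈ 0.7610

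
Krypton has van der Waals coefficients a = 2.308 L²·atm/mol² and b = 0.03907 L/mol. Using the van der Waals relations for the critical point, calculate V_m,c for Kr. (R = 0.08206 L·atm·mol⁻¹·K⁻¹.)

For a van der Waals gas, V_m,c = 3b.
V_m,c = 3×0.03907 = 0.1172 L/mol

V_m,c ≈ 0.1172 L/mol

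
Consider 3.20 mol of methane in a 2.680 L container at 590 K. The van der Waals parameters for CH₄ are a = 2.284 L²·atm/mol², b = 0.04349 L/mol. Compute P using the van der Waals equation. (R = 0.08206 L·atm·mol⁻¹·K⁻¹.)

P ≈ 57.72 atm

P = nRT/(V − nb) − a n²/V²
nRT/(V − nb) = (3.20)(0.08206)(590)/(2.680 − 3.20×0.04349) = 154.93/2.5408 = 60.977 atm
a n²/V² = (2.284)(3.20)²/(2.680)² = 3.2563 atm
P = 60.977 − 3.2563 = 57.72 atm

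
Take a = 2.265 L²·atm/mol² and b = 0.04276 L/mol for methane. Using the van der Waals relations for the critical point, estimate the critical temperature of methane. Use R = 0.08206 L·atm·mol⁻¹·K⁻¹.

For a van der Waals gas, T_c = 8a/(27Rb).
T_c = 8×2.265/(27×0.08206×0.04276) = 18.120/0.094740 = 191.3 K

T_c ≈ 191.3 K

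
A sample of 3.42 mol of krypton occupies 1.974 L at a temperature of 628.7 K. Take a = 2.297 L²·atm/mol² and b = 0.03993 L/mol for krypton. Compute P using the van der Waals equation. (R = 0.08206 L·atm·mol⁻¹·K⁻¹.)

P = nRT/(V − nb) − a n²/V²
nRT/(V − nb) = (3.42)(0.08206)(628.7)/(1.974 − 3.42×0.03993) = 176.44/1.8374 = 96.027 atm
a n²/V² = (2.297)(3.42)²/(1.974)² = 6.8948 atm
P = 96.027 − 6.8948 = 89.13 atm

P ≈ 89.13 atm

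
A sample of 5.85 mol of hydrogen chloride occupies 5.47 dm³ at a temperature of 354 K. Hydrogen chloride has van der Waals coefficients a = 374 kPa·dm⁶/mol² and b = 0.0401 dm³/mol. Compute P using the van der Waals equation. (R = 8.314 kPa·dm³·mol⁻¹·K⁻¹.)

P ≈ 2861 kPa

P = nRT/(V − nb) − a n²/V²
nRT/(V − nb) = (5.85)(8.314)(354)/(5.47 − 5.85×0.0401) = 17217/5.2354 = 3288.6 kPa
a n²/V² = (374)(5.85)²/(5.47)² = 427.77 kPa
P = 3288.6 − 427.77 = 2861 kPa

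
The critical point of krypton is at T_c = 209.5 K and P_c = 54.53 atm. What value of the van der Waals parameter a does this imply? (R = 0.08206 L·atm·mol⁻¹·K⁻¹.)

a ≈ 2.287 L²·atm/mol²

From T_c = 8a/(27Rb) and P_c = a/(27b²): a = 27 R² T_c²/(64 P_c).
a = 27×(0.08206)²×(209.5)²/(64×54.53) = 7979.9/3489.9 = 2.287 L²·atm/mol²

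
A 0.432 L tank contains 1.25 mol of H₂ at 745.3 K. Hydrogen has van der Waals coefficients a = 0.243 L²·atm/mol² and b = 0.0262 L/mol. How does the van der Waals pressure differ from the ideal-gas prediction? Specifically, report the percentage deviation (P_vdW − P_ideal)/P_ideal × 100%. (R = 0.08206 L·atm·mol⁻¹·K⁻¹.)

7.05 %

Ideal: P_ideal = nRT/V = (1.25)(0.08206)(745.3)/0.432 = 176.966 atm
vdW: P = nRT/(V − nb) − a n²/V² = 76.4491/0.399250 − 0.379688/0.186624 = 191.482 − 2.03451 = 189.447 atm
% deviation = (189.447 − 176.966)/176.966 × 100% = 7.05%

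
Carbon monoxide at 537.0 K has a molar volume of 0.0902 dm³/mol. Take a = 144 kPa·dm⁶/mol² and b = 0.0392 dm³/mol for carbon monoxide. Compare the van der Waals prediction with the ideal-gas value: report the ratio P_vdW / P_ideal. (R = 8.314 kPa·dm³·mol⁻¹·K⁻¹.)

P_vdW / P_ideal ≈ 1.411

Ideal: P_ideal = RT/V_m = (8.314)(537.0)/0.0902 = 49496.9 kPa
vdW: P = RT/(V_m − b) − a/V_m² = 4464.62/0.0510000 − 144/0.00813604 = 87541.6 − 17699.0 = 69842.6 kPa
Ratio = 69842.6/49496.9 = 1.411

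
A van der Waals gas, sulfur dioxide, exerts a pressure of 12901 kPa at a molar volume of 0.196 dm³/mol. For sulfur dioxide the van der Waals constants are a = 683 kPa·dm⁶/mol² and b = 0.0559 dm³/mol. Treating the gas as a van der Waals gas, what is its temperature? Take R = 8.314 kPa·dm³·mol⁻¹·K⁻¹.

T = (P + a/V_m²)(V_m − b)/R
P + a/V_m² = 12901 + 683/(0.196)² = 30680 kPa
V_m − b = 0.196 − 0.0559 = 0.14010 dm³/mol
T = (30680)(0.14010)/8.314 = 517.0 K

T ≈ 517.0 K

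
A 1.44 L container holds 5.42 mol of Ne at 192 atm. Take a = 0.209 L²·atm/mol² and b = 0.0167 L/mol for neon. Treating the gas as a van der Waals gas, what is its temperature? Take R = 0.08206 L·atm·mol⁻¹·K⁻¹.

T = (P + a n²/V²)(V − nb)/(nR)
P + a n²/V² = 192 + (0.209)(5.42)²/(1.44)² = 194.96 atm
V − nb = 1.44 − (5.42)(0.0167) = 1.3495 L
T = (194.96)(1.3495)/((5.42)(0.08206)) = 591.5 K

T ≈ 591.5 K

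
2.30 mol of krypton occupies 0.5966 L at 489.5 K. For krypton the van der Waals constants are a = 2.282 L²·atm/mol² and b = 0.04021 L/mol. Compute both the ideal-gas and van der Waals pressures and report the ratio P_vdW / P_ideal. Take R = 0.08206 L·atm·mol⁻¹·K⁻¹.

Ideal: P_ideal = nRT/V = (2.30)(0.08206)(489.5)/0.5966 = 154.856 atm
vdW: P = nRT/(V − nb) − a n²/V² = 92.3873/0.504117 − 12.0718/0.355932 = 183.266 − 33.9160 = 149.350 atm
Ratio = 149.350/154.856 = 0.9644

P_vdW / P_ideal ≈ 0.9644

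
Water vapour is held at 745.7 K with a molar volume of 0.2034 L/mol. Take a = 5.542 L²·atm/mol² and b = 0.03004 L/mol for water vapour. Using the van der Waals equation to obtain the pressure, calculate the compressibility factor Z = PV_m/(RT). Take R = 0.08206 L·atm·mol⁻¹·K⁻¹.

P = RT/(V_m − b) − a/V_m² = (0.08206)(745.7)/(0.2034 − 0.03004) − 5.542/(0.2034)²
  = 61.192/0.17336 − 133.96 = 352.98 − 133.96 = 219.02 atm
Z = PV_m/(RT) = (219.02)(0.2034)/((0.08206)(745.7)) = 44.549/61.192 = 0.7280

Z ≈ 0.7280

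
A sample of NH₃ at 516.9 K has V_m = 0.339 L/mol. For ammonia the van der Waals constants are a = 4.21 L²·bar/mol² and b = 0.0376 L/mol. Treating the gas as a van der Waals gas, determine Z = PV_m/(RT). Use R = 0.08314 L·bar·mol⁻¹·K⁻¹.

P = RT/(V_m − b) − a/V_m² = (0.08314)(516.9)/(0.339 − 0.0376) − 4.21/(0.339)²
  = 42.975/0.30140 − 36.634 = 142.58 − 36.634 = 105.95 bar
Z = PV_m/(RT) = (105.95)(0.339)/((0.08314)(516.9)) = 35.917/42.975 = 0.8358

Z ≈ 0.8358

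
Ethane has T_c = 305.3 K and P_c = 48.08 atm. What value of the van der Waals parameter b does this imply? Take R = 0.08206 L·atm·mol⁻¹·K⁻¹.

From T_c = 8a/(27Rb) and P_c = a/(27b²): b = R T_c/(8 P_c).
b = (0.08206)(305.3)/(8×48.08) = 25.053/384.64 = 0.06513 L/mol

b ≈ 0.06513 L/mol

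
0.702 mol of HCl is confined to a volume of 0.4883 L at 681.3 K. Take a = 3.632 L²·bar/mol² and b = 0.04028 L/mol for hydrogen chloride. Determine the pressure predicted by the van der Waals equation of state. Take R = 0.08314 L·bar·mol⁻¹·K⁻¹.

P ≈ 78.93 bar

P = nRT/(V − nb) − a n²/V²
nRT/(V − nb) = (0.702)(0.08314)(681.3)/(0.4883 − 0.702×0.04028) = 39.764/0.46002 = 86.440 bar
a n²/V² = (3.632)(0.702)²/(0.4883)² = 7.5067 bar
P = 86.440 − 7.5067 = 78.93 bar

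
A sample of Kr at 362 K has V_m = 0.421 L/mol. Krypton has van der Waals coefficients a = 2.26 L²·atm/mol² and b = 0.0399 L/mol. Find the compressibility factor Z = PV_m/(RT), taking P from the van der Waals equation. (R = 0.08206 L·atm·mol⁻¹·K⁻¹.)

Z ≈ 0.9240

P = RT/(V_m − b) − a/V_m² = (0.08206)(362)/(0.421 − 0.0399) − 2.26/(0.421)²
  = 29.706/0.38110 − 12.751 = 77.948 − 12.751 = 65.197 atm
Z = PV_m/(RT) = (65.197)(0.421)/((0.08206)(362)) = 27.448/29.706 = 0.9240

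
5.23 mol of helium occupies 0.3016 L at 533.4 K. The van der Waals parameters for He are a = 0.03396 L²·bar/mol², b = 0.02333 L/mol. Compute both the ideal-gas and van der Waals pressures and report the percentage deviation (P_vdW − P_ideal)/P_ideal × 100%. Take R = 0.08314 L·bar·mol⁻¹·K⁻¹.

Ideal: P_ideal = nRT/V = (5.23)(0.08314)(533.4)/0.3016 = 769.012 bar
vdW: P = nRT/(V − nb) − a n²/V² = 231.934/0.179584 − 0.928904/0.0909626 = 1291.51 − 10.2119 = 1281.30 bar
% deviation = (1281.30 − 769.012)/769.012 × 100% = 66.62%

66.62 %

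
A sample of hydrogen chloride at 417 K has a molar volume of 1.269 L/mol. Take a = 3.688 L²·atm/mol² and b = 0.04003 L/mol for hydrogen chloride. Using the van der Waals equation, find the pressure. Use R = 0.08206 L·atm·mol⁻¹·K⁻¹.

P ≈ 25.55 atm

P = RT/(V_m − b) − a/V_m²
RT/(V_m − b) = (0.08206)(417)/(1.269 − 0.04003) = 34.219/1.2290 = 27.843 atm
a/V_m² = 3.688/(1.269)² = 2.2902 atm
P = 27.843 − 2.2902 = 25.55 atm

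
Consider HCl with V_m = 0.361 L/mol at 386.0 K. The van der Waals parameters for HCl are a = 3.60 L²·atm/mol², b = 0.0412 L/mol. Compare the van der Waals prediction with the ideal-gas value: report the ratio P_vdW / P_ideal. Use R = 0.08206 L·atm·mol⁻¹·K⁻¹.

Ideal: P_ideal = RT/V_m = (0.08206)(386.0)/0.361 = 87.7428 atm
vdW: P = RT/(V_m − b) − a/V_m² = 31.6752/0.319800 − 3.60/0.130321 = 99.0469 − 27.6241 = 71.4228 atm
Ratio = 71.4228/87.7428 = 0.8140

P_vdW / P_ideal ≈ 0.8140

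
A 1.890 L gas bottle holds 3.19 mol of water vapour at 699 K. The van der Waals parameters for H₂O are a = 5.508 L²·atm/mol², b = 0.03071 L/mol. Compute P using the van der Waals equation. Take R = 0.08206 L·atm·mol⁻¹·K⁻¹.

P = nRT/(V − nb) − a n²/V²
nRT/(V − nb) = (3.19)(0.08206)(699)/(1.890 − 3.19×0.03071) = 182.98/1.7920 = 102.11 atm
a n²/V² = (5.508)(3.19)²/(1.890)² = 15.691 atm
P = 102.11 − 15.691 = 86.42 atm

P ≈ 86.42 atm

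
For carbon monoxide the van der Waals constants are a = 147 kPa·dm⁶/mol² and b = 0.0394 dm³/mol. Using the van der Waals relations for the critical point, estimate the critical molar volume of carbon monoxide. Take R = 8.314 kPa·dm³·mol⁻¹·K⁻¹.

V_m,c ≈ 0.1182 dm³/mol

For a van der Waals gas, V_m,c = 3b.
V_m,c = 3×0.0394 = 0.1182 dm³/mol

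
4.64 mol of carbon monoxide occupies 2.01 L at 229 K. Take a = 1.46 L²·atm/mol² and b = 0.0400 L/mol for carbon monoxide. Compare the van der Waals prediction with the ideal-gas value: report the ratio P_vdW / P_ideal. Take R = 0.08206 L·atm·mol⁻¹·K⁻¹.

P_vdW / P_ideal ≈ 0.9224

Ideal: P_ideal = nRT/V = (4.64)(0.08206)(229)/2.01 = 43.3799 atm
vdW: P = nRT/(V − nb) − a n²/V² = 87.1937/1.82440 − 31.4332/4.04010 = 47.7931 − 7.78030 = 40.0128 atm
Ratio = 40.0128/43.3799 = 0.9224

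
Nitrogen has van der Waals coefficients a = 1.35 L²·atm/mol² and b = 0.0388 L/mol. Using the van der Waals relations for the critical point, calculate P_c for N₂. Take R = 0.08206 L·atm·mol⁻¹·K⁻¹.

P_c ≈ 33.21 atm

For a van der Waals gas, P_c = a/(27b²).
P_c = 1.35/(27×(0.0388)²) = 1.35/0.040647 = 33.21 atm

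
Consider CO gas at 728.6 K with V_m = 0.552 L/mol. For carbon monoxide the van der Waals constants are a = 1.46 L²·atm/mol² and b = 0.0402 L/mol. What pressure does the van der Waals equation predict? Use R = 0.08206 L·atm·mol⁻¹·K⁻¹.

P = RT/(V_m − b) − a/V_m²
RT/(V_m − b) = (0.08206)(728.6)/(0.552 − 0.0402) = 59.789/0.51180 = 116.82 atm
a/V_m² = 1.46/(0.552)² = 4.7915 atm
P = 116.82 − 4.7915 = 112.0 atm

P ≈ 112.0 atm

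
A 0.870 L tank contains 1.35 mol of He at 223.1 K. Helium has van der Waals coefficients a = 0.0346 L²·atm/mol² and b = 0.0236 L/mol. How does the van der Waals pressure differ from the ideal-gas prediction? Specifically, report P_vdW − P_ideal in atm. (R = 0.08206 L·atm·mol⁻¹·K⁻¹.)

ΔP ≈ 0.997 atm

Ideal: P_ideal = nRT/V = (1.35)(0.08206)(223.1)/0.870 = 28.4083 atm
vdW: P = nRT/(V − nb) − a n²/V² = 24.7152/0.838140 − 0.0630585/0.756900 = 29.4882 − 0.0833115 = 29.4049 atm
ΔP = 29.4049 − 28.4083 = 0.997 atm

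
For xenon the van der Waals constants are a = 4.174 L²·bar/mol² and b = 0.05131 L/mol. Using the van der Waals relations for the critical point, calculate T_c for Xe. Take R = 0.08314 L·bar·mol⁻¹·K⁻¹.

For a van der Waals gas, T_c = 8a/(27Rb).
T_c = 8×4.174/(27×0.08314×0.05131) = 33.392/0.11518 = 289.9 K

T_c ≈ 289.9 K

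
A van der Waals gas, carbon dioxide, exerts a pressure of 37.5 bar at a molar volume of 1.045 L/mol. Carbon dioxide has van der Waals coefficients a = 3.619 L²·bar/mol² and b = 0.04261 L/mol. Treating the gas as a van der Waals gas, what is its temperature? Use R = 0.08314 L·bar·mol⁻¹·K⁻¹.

T = (P + a/V_m²)(V_m − b)/R
P + a/V_m² = 37.5 + 3.619/(1.045)² = 40.814 bar
V_m − b = 1.045 − 0.04261 = 1.0024 L/mol
T = (40.814)(1.0024)/0.08314 = 492.1 K

T ≈ 492.1 K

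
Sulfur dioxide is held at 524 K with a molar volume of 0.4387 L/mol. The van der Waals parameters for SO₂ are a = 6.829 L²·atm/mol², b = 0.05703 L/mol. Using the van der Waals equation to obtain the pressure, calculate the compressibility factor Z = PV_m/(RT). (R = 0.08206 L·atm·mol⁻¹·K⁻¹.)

P = RT/(V_m − b) − a/V_m² = (0.08206)(524)/(0.4387 − 0.05703) − 6.829/(0.4387)²
  = 42.999/0.38167 − 35.483 = 112.66 − 35.483 = 77.18 atm
Z = PV_m/(RT) = (77.18)(0.4387)/((0.08206)(524)) = 33.859/42.999 = 0.7874

Z ≈ 0.7874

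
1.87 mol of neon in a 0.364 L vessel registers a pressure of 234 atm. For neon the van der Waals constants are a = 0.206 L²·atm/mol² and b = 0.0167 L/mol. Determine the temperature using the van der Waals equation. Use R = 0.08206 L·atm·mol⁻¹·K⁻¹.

T ≈ 519.2 K

T = (P + a n²/V²)(V − nb)/(nR)
P + a n²/V² = 234 + (0.206)(1.87)²/(0.364)² = 239.44 atm
V − nb = 0.364 − (1.87)(0.0167) = 0.33277 L
T = (239.44)(0.33277)/((1.87)(0.08206)) = 519.2 K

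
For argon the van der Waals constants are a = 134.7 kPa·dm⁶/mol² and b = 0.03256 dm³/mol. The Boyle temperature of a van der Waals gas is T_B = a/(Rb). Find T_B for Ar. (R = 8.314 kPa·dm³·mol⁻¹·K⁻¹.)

For a van der Waals gas the second virial coefficient B₂ = b − a/(RT) vanishes at T_B = a/(Rb).
T_B = 134.7/(8.314×0.03256) = 134.7/0.27070 = 497.6 K

T_B ≈ 497.6 K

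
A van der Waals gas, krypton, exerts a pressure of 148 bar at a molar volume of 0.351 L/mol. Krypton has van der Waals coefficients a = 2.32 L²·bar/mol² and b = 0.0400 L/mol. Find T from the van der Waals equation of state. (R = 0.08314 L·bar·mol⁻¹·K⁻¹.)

T = (P + a/V_m²)(V_m − b)/R
P + a/V_m² = 148 + 2.32/(0.351)² = 166.83 bar
V_m − b = 0.351 − 0.0400 = 0.31100 L/mol
T = (166.83)(0.31100)/0.08314 = 624.1 K

T ≈ 624.1 K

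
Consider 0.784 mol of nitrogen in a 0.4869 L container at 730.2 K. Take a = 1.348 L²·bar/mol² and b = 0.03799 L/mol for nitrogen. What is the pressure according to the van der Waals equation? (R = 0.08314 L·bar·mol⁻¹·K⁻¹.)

P ≈ 100.6 bar

P = nRT/(V − nb) − a n²/V²
nRT/(V − nb) = (0.784)(0.08314)(730.2)/(0.4869 − 0.784×0.03799) = 47.596/0.45712 = 104.12 bar
a n²/V² = (1.348)(0.784)²/(0.4869)² = 3.4950 bar
P = 104.12 − 3.4950 = 100.6 bar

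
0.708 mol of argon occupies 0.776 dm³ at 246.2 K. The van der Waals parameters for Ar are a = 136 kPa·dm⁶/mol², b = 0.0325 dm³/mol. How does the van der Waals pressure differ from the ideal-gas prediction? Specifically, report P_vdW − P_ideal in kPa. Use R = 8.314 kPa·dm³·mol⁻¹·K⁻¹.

Ideal: P_ideal = nRT/V = (0.708)(8.314)(246.2)/0.776 = 1867.54 kPa
vdW: P = nRT/(V − nb) − a n²/V² = 1449.21/0.752990 − 68.1719/0.602176 = 1924.61 − 113.209 = 1811.40 kPa
ΔP = 1811.40 − 1867.54 = -56.1 kPa

ΔP ≈ -56.1 kPa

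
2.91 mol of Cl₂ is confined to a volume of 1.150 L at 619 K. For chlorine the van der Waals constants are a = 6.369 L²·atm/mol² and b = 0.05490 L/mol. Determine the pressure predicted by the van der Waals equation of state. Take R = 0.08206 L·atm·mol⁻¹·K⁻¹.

P ≈ 108.5 atm

P = nRT/(V − nb) − a n²/V²
nRT/(V − nb) = (2.91)(0.08206)(619)/(1.150 − 2.91×0.05490) = 147.81/0.99024 = 149.27 atm
a n²/V² = (6.369)(2.91)²/(1.150)² = 40.781 atm
P = 149.27 − 40.781 = 108.5 atm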